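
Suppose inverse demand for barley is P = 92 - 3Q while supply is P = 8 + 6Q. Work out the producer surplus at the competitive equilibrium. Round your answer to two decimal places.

Setting demand equal to supply, 84 = 9Q, so Q* = 9.3333 and P* = 64.
Producer surplus is the triangle above supply below P*: (1/2)(9.3333)(64 - 8) = (1/2)(9.3333)(56) = 261.3333.

261.33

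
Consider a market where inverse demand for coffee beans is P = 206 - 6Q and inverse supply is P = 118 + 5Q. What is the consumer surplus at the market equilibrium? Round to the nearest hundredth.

192.00

Set 206 - 6Q = 118 + 5Q, which gives 88 = 11Q, so Q* = 8 and P* = 206 - 6(8) = 158.
The demand choke price is 206, so CS = (1/2)(Q*)(206 - P*) = (1/2)(8)(48) = 192.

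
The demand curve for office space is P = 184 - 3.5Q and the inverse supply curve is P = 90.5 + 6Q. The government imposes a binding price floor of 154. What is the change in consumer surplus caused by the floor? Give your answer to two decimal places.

-40.95

Without the control, 184 - 3.5Q = 90.5 + 6Q so Q* = 9.8421 and P* = 149.5526.
At the floor price 154, quantity demanded is (184 - 154)/3.5 = 8.5714; demand is the short side, so Q = 8.5714 trades at P = 154.
CS goes from (1/2)(9.8421)(34.4474) = 169.5173 to 128.5714 (computed as (184 - 154)(8.5714) - (1/2)(3.5)(8.5714)^2), a change of -40.9459.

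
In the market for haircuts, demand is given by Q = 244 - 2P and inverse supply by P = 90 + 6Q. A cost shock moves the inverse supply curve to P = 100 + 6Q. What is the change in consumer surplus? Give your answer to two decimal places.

Rewriting demand in inverse form: P = 122 - 0.5Q.
Initial equilibrium: Q_0 = 4.9231, P_0 = 119.5385; CS_0 = (1/2)(4.9231)(2.4615) = 6.0592, PS_0 = (1/2)(4.9231)(29.5385) = 72.7101.
New equilibrium: 122 - 0.5Q = 100 + 6Q gives Q_1 = 3.3846, P_1 = 120.3077; CS_1 = 2.8639, PS_1 = 34.3669.
Change in consumer surplus = 2.8639 - 6.0592 = -3.1953.

-3.20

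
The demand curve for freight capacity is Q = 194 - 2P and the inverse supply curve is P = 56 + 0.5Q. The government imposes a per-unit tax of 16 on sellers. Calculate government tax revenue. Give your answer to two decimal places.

400.00

Rewriting demand in inverse form: P = 97 - 0.5Q.
Without the tax, 97 - 0.5Q = 56 + 0.5Q so Q* = 41 and P* = 76.5.
With the tax, sellers need 16 more per unit: 97 - 0.5Q = 56 + 0.5Q + 16, so Q_t = 25. Buyers pay P_b = 84.5; sellers receive P_s = P_b - 16 = 68.5.
Tax revenue = t x Q_t = 16 x 25 = 400.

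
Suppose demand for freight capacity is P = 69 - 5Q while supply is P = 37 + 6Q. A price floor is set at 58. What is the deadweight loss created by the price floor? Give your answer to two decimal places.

Free-market equilibrium: 69 - 5Q = 37 + 6Q gives Q* = 2.9091, P* = 54.4545.
At P = 58, buyers demand (69 - 58)/5 = 2.2 while sellers would supply more, so the quantity traded is 2.2 at price 58.
At Q = 2.2 the demand price is 58 and the supply price is 50.2. Deadweight loss is the triangle between the curves from 2.2 to 2.9091: (1/2)(58 - 50.2)(2.9091 - 2.2) = 2.7655.

2.77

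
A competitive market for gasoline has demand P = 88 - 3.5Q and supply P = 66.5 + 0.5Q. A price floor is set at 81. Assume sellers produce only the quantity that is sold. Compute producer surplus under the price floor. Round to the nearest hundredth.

Without the control, 88 - 3.5Q = 66.5 + 0.5Q so Q* = 5.375 and P* = 69.1875.
At the floor price 81, quantity demanded is (88 - 81)/3.5 = 2; demand is the short side, so Q = 2 trades at P = 81.
The supply price at Q = 2 is 67.5. PS is the trapezoid between 81 and supply over [0, 2]: (1/2)[(81 - 66.5) + (81 - 67.5)](2) = 28.

28.00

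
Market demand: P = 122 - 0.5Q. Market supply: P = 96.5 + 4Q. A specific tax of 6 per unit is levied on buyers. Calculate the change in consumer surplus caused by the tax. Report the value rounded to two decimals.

Without the tax, 122 - 0.5Q = 96.5 + 4Q so Q* = 5.6667 and P* = 119.1667.
With the tax, buyers' net willingness to pay falls by 6: (122 - 6) - 0.5Q = 96.5 + 4Q, so Q_t = 4.3333. Buyers pay P_b = 119.8333; sellers receive P_s = P_b - 6 = 113.8333.
Consumers lose the trapezoid between P* and P_b out to Q_t plus the triangle from Q_t to Q*: change in CS = 4.6944 - 8.0278 = -3.3333.

-3.33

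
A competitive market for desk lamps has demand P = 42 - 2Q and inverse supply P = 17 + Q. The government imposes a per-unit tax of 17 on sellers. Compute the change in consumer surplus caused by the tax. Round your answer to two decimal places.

Pre-tax equilibrium: 42 - 2Q = 17 + Q gives Q* = 8.3333, P* = 25.3333.
A tax on sellers shifts supply up by 17: 42 - 2Q = 17 + Q + 17, so Q_t = 2.6667. Buyers pay P_b = 36.6667; sellers receive P_s = P_b - 17 = 19.6667.
Consumers lose the trapezoid between P* and P_b out to Q_t plus the triangle from Q_t to Q*: change in CS = 7.1111 - 69.4444 = -62.3333.

-62.33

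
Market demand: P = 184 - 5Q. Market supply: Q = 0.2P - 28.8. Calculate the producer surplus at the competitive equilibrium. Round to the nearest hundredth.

40.00

Rewriting supply in inverse form: P = 144 + 5Q.
Set 184 - 5Q = 144 + 5Q, which gives 40 = 10Q, so Q* = 4 and P* = 184 - 5(4) = 164.
The supply curve's price intercept is 144, so PS = (1/2)(Q*)(P* - 144) = (1/2)(4)(20) = 40.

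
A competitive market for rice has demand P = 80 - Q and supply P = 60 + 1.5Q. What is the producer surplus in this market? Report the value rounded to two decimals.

Equilibrium: 80 - Q = 60 + 1.5Q, so Q* = 8 and P* = 72.
Producer surplus is the triangle above supply below P*: (1/2)(8)(72 - 60) = (1/2)(8)(12) = 48.

48.00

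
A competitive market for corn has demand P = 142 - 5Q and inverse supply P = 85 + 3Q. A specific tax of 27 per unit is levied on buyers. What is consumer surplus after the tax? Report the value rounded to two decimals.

Without the tax, 142 - 5Q = 85 + 3Q so Q* = 7.125 and P* = 106.375.
A tax on buyers shifts demand down by 27: (142 - 27) - 5Q = 85 + 3Q, so Q_t = 3.75. Buyers pay P_b = 123.25; sellers receive P_s = P_b - 27 = 96.25.
Consumer surplus is the triangle under demand above P_b: (1/2)(3.75)(142 - 123.25) = 35.1562.

35.16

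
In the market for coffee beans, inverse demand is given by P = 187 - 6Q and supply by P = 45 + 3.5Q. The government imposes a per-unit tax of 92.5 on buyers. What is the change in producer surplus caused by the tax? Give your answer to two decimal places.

Pre-tax equilibrium: 187 - 6Q = 45 + 3.5Q gives Q* = 14.9474, P* = 97.3158.
A tax on buyers shifts demand down by 92.5: (187 - 92.5) - 6Q = 45 + 3.5Q, so Q_t = 5.2105. Buyers pay P_b = 155.7368; sellers receive P_s = P_b - 92.5 = 63.2368.
Producers lose the trapezoid between P_s and P* out to Q_t plus the triangle from Q_t to Q*: change in PS = 47.5118 - 390.9917 = -343.4799.

-343.48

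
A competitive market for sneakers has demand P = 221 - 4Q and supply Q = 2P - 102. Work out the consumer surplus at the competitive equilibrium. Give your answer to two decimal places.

Rewriting supply in inverse form: P = 51 + 0.5Q.
Equilibrium: 221 - 4Q = 51 + 0.5Q, so Q* = 37.7778 and P* = 69.8889.
CS is the area between the demand curve and P* from 0 to Q*: (1/2)(37.7778)(151.1111) = 2854.321.

2854.32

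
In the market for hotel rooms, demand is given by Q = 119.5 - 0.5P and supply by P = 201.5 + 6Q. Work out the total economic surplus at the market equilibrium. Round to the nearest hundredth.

87.89

Rewriting demand in inverse form: P = 239 - 2Q.
Equilibrium: 239 - 2Q = 201.5 + 6Q, so Q* = 4.6875 and P* = 229.625.
CS = (1/2)(4.6875)(9.375) = 21.9727 and PS = (1/2)(4.6875)(28.125) = 65.918, so total surplus = 87.8906.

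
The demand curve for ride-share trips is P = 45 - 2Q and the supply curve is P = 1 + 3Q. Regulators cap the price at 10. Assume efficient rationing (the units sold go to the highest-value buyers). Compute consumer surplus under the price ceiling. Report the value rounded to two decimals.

Without the control, 45 - 2Q = 1 + 3Q so Q* = 8.8 and P* = 27.4.
At the ceiling price 10, quantity supplied is (10 - 1)/3 = 3; supply is the short side, so Q = 3 trades at P = 10.
The demand price at Q = 3 is 39. CS is the trapezoid between demand and 10 over [0, 3]: (1/2)[(45 - 10) + (39 - 10)](3) = 96.

96.00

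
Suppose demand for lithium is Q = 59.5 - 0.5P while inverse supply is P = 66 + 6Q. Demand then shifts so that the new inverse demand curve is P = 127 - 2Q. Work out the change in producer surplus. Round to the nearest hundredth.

42.75

Rewriting demand in inverse form: P = 119 - 2Q.
Initial equilibrium: Q_0 = 6.625, P_0 = 105.75; CS_0 = (1/2)(6.625)(13.25) = 43.8906, PS_0 = (1/2)(6.625)(39.75) = 131.6719.
New equilibrium: 127 - 2Q = 66 + 6Q gives Q_1 = 7.625, P_1 = 111.75; CS_1 = 58.1406, PS_1 = 174.4219.
Change in producer surplus = 174.4219 - 131.6719 = 42.75.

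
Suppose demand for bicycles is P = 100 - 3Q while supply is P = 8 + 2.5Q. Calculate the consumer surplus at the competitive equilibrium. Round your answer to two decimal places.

Setting demand equal to supply, 92 = 5.5Q, so Q* = 16.7273 and P* = 49.8182.
The demand choke price is 100, so CS = (1/2)(Q*)(100 - P*) = (1/2)(16.7273)(50.1818) = 419.7025.

419.70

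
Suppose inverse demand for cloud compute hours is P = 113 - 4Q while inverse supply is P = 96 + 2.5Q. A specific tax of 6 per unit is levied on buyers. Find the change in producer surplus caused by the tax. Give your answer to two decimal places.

-4.97

Without the tax, 113 - 4Q = 96 + 2.5Q so Q* = 2.6154 and P* = 102.5385.
A tax on buyers shifts demand down by 6: (113 - 6) - 4Q = 96 + 2.5Q, so Q_t = 1.6923. Buyers pay P_b = 106.2308; sellers receive P_s = P_b - 6 = 100.2308.
Producers lose the trapezoid between P_s and P* out to Q_t plus the triangle from Q_t to Q*: change in PS = 3.5799 - 8.5503 = -4.9704.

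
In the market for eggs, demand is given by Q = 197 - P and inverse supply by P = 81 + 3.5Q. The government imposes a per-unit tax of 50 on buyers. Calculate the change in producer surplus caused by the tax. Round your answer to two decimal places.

Rewriting demand in inverse form: P = 197 - Q.
Pre-tax equilibrium: 197 - Q = 81 + 3.5Q gives Q* = 25.7778, P* = 171.2222.
A tax on buyers shifts demand down by 50: (197 - 50) - Q = 81 + 3.5Q, so Q_t = 14.6667. Buyers pay P_b = 182.3333; sellers receive P_s = P_b - 50 = 132.3333.
PS falls from (1/2)(25.7778)(90.2222) = 1162.8642 to (1/2)(14.6667)(51.3333) = 376.4444, a change of -786.4198.

-786.42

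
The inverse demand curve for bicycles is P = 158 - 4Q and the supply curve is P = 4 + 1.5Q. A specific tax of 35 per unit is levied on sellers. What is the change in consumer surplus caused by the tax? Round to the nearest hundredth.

-631.74

Pre-tax equilibrium: 158 - 4Q = 4 + 1.5Q gives Q* = 28, P* = 46.
A tax on sellers shifts supply up by 35: 158 - 4Q = 4 + 1.5Q + 35, so Q_t = 21.6364. Buyers pay P_b = 71.4545; sellers receive P_s = P_b - 35 = 36.4545.
Consumers lose the trapezoid between P* and P_b out to Q_t plus the triangle from Q_t to Q*: change in CS = 936.2645 - 1568 = -631.7355.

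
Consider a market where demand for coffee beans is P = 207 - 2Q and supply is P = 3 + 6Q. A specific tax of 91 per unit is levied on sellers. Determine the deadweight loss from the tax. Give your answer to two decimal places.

Without the tax, 207 - 2Q = 3 + 6Q so Q* = 25.5 and P* = 156.
With the tax, sellers need 91 more per unit: 207 - 2Q = 3 + 6Q + 91, so Q_t = 14.125. Buyers pay P_b = 178.75; sellers receive P_s = P_b - 91 = 87.75.
Deadweight loss is the triangle between the curves from Q_t to Q*: (1/2)(25.5 - 14.125)(91) = 517.5625.

517.56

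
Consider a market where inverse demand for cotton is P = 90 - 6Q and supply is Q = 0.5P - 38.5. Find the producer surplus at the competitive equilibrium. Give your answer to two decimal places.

2.64

Rewriting supply in inverse form: P = 77 + 2Q.
Set 90 - 6Q = 77 + 2Q, which gives 13 = 8Q, so Q* = 1.625 and P* = 90 - 6(1.625) = 80.25.
Producer surplus is the triangle above supply below P*: (1/2)(1.625)(80.25 - 77) = (1/2)(1.625)(3.25) = 2.6406.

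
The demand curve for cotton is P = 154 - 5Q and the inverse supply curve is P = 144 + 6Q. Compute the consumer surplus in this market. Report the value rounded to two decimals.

2.07

Equilibrium: 154 - 5Q = 144 + 6Q, so Q* = 0.9091 and P* = 149.4545.
CS is the area between the demand curve and P* from 0 to Q*: (1/2)(0.9091)(4.5455) = 2.0661.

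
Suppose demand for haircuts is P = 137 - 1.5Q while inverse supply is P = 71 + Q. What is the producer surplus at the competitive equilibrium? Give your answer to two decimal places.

Equilibrium: 137 - 1.5Q = 71 + Q, so Q* = 26.4 and P* = 97.4.
PS is the area between P* and the supply curve from 0 to Q*: (1/2)(26.4)(26.4) = 348.48.

348.48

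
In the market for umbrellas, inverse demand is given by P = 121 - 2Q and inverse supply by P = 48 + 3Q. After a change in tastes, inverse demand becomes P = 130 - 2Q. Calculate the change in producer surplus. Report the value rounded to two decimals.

Initial equilibrium: Q_0 = 14.6, P_0 = 91.8; CS_0 = (1/2)(14.6)(29.2) = 213.16, PS_0 = (1/2)(14.6)(43.8) = 319.74.
New equilibrium: 130 - 2Q = 48 + 3Q gives Q_1 = 16.4, P_1 = 97.2; CS_1 = 268.96, PS_1 = 403.44.
Change in producer surplus = 403.44 - 319.74 = 83.7.

83.70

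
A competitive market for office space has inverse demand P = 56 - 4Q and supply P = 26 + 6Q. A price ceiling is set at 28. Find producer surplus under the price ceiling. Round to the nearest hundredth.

Without the control, 56 - 4Q = 26 + 6Q so Q* = 3 and P* = 44.
At the ceiling price 28, quantity supplied is (28 - 26)/6 = 0.3333; supply is the short side, so Q = 0.3333 trades at P = 28.
PS is the triangle above supply below 28: (1/2)(0.3333)(28 - 26) = 0.3333.

0.33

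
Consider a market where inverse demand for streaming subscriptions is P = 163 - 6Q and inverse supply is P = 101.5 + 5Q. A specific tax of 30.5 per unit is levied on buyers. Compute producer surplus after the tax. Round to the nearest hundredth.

Pre-tax equilibrium: 163 - 6Q = 101.5 + 5Q gives Q* = 5.5909, P* = 129.4545.
With the tax, buyers' net willingness to pay falls by 30.5: (163 - 30.5) - 6Q = 101.5 + 5Q, so Q_t = 2.8182. Buyers pay P_b = 146.0909; sellers receive P_s = P_b - 30.5 = 115.5909.
PS = (1/2)(Q_t)(P_s - 101.5) = (1/2)(2.8182)(14.0909) = 19.8554.

19.86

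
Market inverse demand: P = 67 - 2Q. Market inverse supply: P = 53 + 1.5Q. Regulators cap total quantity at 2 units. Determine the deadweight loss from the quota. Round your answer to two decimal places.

7.00

Without the quota, 67 - 2Q = 53 + 1.5Q gives Q* = 4.
At Q = 2 the demand price is 67 - 2(2) = 63 and the supply price is 53 + 1.5(2) = 56.
Deadweight loss is the triangle between the curves from 2 to 4: (1/2)(63 - 56)(4 - 2) = 7.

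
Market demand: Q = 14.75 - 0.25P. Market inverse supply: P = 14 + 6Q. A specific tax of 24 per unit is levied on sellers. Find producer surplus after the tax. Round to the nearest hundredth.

13.23

Rewriting demand in inverse form: P = 59 - 4Q.
Without the tax, 59 - 4Q = 14 + 6Q so Q* = 4.5 and P* = 41.
With the tax, sellers need 24 more per unit: 59 - 4Q = 14 + 6Q + 24, so Q_t = 2.1. Buyers pay P_b = 50.6; sellers receive P_s = P_b - 24 = 26.6.
PS = (1/2)(Q_t)(P_s - 14) = (1/2)(2.1)(12.6) = 13.23.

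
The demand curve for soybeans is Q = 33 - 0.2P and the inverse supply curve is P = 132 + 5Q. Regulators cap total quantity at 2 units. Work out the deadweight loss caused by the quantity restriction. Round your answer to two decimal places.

Rewriting demand in inverse form: P = 165 - 5Q.
Without the quota, 165 - 5Q = 132 + 5Q gives Q* = 3.3.
At Q = 2 the demand price is 165 - 5(2) = 155 and the supply price is 132 + 5(2) = 142.
Deadweight loss is the triangle between the curves from 2 to 3.3: (1/2)(155 - 142)(3.3 - 2) = 8.45.

8.45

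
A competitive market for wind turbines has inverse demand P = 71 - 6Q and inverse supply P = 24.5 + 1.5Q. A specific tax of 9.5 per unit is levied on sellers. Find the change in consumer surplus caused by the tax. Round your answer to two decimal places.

-42.31

Pre-tax equilibrium: 71 - 6Q = 24.5 + 1.5Q gives Q* = 6.2, P* = 33.8.
A tax on sellers shifts supply up by 9.5: 71 - 6Q = 24.5 + 1.5Q + 9.5, so Q_t = 4.9333. Buyers pay P_b = 41.4; sellers receive P_s = P_b - 9.5 = 31.9.
CS falls from (1/2)(6.2)(37.2) = 115.32 to (1/2)(4.9333)(29.6) = 73.0133, a change of -42.3067.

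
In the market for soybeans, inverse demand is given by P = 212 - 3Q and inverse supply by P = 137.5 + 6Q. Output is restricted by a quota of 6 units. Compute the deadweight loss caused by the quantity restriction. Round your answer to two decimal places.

Unrestricted equilibrium: Q* = (212 - 137.5)/(3 + 6) = 8.2778.
At Q = 6 the demand price is 212 - 3(6) = 194 and the supply price is 137.5 + 6(6) = 173.5.
DWL = (1/2)(gap between curves at 6) x (Q* - 6) = (1/2)(20.5)(2.2778) = 23.3472.

23.35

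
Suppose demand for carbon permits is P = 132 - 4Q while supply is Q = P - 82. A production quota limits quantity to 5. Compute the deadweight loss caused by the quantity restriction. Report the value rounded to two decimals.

Rewriting supply in inverse form: P = 82 + Q.
Without the quota, 132 - 4Q = 82 + Q gives Q* = 10.
At Q = 5 the demand price is 132 - 4(5) = 112 and the supply price is 82 + (5) = 87.
Deadweight loss is the triangle between the curves from 5 to 10: (1/2)(112 - 87)(10 - 5) = 62.5.

62.50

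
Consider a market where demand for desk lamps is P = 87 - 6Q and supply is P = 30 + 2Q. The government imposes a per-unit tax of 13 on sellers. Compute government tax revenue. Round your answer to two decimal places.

71.50

Pre-tax equilibrium: 87 - 6Q = 30 + 2Q gives Q* = 7.125, P* = 44.25.
With the tax, sellers need 13 more per unit: 87 - 6Q = 30 + 2Q + 13, so Q_t = 5.5. Buyers pay P_b = 54; sellers receive P_s = P_b - 13 = 41.
Revenue is the tax times quantity traded: 13 x 5.5 = 71.5.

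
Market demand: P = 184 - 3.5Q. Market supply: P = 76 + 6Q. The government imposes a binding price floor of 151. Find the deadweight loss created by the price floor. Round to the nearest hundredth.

Without the control, 184 - 3.5Q = 76 + 6Q so Q* = 11.3684 and P* = 144.2105.
At the floor price 151, quantity demanded is (184 - 151)/3.5 = 9.4286; demand is the short side, so Q = 9.4286 trades at P = 151.
At Q = 9.4286 the demand price is 151 and the supply price is 132.5714. Deadweight loss is the triangle between the curves from 9.4286 to 11.3684: (1/2)(151 - 132.5714)(11.3684 - 9.4286) = 17.8743.

17.87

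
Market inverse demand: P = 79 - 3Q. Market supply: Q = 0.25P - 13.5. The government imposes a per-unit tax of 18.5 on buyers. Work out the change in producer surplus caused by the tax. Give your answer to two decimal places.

Rewriting supply in inverse form: P = 54 + 4Q.
Without the tax, 79 - 3Q = 54 + 4Q so Q* = 3.5714 and P* = 68.2857.
With the tax, buyers' net willingness to pay falls by 18.5: (79 - 18.5) - 3Q = 54 + 4Q, so Q_t = 0.9286. Buyers pay P_b = 76.2143; sellers receive P_s = P_b - 18.5 = 57.7143.
PS falls from (1/2)(3.5714)(14.2857) = 25.5102 to (1/2)(0.9286)(3.7143) = 1.7245, a change of -23.7857.

-23.79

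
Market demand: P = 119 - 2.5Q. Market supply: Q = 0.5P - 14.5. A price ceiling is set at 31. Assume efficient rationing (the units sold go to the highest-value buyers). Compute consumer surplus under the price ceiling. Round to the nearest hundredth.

86.75

Rewriting supply in inverse form: P = 29 + 2Q.
Free-market equilibrium: 119 - 2.5Q = 29 + 2Q gives Q* = 20, P* = 69.
At P = 31, sellers supply (31 - 29)/2 = 1 while buyers want more, so the quantity traded is 1 at price 31.
The demand price at Q = 1 is 116.5. CS is the trapezoid between demand and 31 over [0, 1]: (1/2)[(119 - 31) + (116.5 - 31)](1) = 86.75.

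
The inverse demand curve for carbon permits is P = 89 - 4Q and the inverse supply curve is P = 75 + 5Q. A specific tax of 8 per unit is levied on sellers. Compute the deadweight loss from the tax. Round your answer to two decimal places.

Pre-tax equilibrium: 89 - 4Q = 75 + 5Q gives Q* = 1.5556, P* = 82.7778.
A tax on sellers shifts supply up by 8: 89 - 4Q = 75 + 5Q + 8, so Q_t = 0.6667. Buyers pay P_b = 86.3333; sellers receive P_s = P_b - 8 = 78.3333.
Deadweight loss is the triangle between the curves from Q_t to Q*: (1/2)(1.5556 - 0.6667)(8) = 3.5556.

3.56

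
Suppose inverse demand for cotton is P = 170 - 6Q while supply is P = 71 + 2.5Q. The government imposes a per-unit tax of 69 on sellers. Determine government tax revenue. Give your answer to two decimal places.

243.53

Without the tax, 170 - 6Q = 71 + 2.5Q so Q* = 11.6471 and P* = 100.1176.
With the tax, sellers need 69 more per unit: 170 - 6Q = 71 + 2.5Q + 69, so Q_t = 3.5294. Buyers pay P_b = 148.8235; sellers receive P_s = P_b - 69 = 79.8235.
Tax revenue = t x Q_t = 69 x 3.5294 = 243.5294.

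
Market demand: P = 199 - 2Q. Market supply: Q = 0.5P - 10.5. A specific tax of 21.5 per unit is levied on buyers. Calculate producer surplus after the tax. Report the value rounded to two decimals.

Rewriting supply in inverse form: P = 21 + 2Q.
Without the tax, 199 - 2Q = 21 + 2Q so Q* = 44.5 and P* = 110.
A tax on buyers shifts demand down by 21.5: (199 - 21.5) - 2Q = 21 + 2Q, so Q_t = 39.125. Buyers pay P_b = 120.75; sellers receive P_s = P_b - 21.5 = 99.25.
Producer surplus is the triangle above supply below P_s: (1/2)(39.125)(99.25 - 21) = 1530.7656.

1530.77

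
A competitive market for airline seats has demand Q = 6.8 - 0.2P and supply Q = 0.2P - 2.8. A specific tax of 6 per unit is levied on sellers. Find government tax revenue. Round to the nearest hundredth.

Rewriting demand in inverse form: P = 34 - 5Q.
Rewriting supply in inverse form: P = 14 + 5Q.
Without the tax, 34 - 5Q = 14 + 5Q so Q* = 2 and P* = 24.
With the tax, sellers need 6 more per unit: 34 - 5Q = 14 + 5Q + 6, so Q_t = 1.4. Buyers pay P_b = 27; sellers receive P_s = P_b - 6 = 21.
Revenue is the tax times quantity traded: 6 x 1.4 = 8.4.

8.40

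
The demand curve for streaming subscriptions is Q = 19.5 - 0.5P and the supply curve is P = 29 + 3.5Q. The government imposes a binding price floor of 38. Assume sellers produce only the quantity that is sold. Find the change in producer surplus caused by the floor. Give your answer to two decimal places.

-1.72

Rewriting demand in inverse form: P = 39 - 2Q.
Without the control, 39 - 2Q = 29 + 3.5Q so Q* = 1.8182 and P* = 35.3636.
At P = 38, buyers demand (39 - 38)/2 = 0.5 while sellers would supply more, so the quantity traded is 0.5 at price 38.
PS goes from (1/2)(1.8182)(6.3636) = 5.7851 to 4.0625 (computed as (38 - 29)(0.5) - (1/2)(3.5)(0.5)^2), a change of -1.7226.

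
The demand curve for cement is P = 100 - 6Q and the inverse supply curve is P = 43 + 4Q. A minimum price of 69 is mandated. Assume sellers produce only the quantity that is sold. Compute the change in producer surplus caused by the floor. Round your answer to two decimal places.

15.96

Without the control, 100 - 6Q = 43 + 4Q so Q* = 5.7 and P* = 65.8.
At the floor price 69, quantity demanded is (100 - 69)/6 = 5.1667; demand is the short side, so Q = 5.1667 trades at P = 69.
PS goes from (1/2)(5.7)(22.8) = 64.98 to 80.9444 (computed as (69 - 43)(5.1667) - (1/2)(4)(5.1667)^2), a change of 15.9644.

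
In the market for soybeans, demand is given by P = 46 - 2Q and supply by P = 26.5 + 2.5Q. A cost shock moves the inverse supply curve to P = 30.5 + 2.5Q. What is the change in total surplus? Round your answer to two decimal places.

-15.56

Initial equilibrium: Q_0 = 4.3333, P_0 = 37.3333; CS_0 = (1/2)(4.3333)(8.6667) = 18.7778, PS_0 = (1/2)(4.3333)(10.8333) = 23.4722.
New equilibrium: 46 - 2Q = 30.5 + 2.5Q gives Q_1 = 3.4444, P_1 = 39.1111; CS_1 = 11.8642, PS_1 = 14.8302.
Change in total surplus = (11.8642 + 14.8302) - (18.7778 + 23.4722) = -15.5556.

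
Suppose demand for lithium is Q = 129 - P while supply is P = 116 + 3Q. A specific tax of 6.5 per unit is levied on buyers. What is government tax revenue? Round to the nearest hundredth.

Rewriting demand in inverse form: P = 129 - Q.
Pre-tax equilibrium: 129 - Q = 116 + 3Q gives Q* = 3.25, P* = 125.75.
With the tax, buyers' net willingness to pay falls by 6.5: (129 - 6.5) - Q = 116 + 3Q, so Q_t = 1.625. Buyers pay P_b = 127.375; sellers receive P_s = P_b - 6.5 = 120.875.
Tax revenue = t x Q_t = 6.5 x 1.625 = 10.5625.

10.56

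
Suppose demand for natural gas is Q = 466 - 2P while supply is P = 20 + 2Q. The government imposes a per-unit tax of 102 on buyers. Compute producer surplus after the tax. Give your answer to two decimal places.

Rewriting demand in inverse form: P = 233 - 0.5Q.
Pre-tax equilibrium: 233 - 0.5Q = 20 + 2Q gives Q* = 85.2, P* = 190.4.
With the tax, buyers' net willingness to pay falls by 102: (233 - 102) - 0.5Q = 20 + 2Q, so Q_t = 44.4. Buyers pay P_b = 210.8; sellers receive P_s = P_b - 102 = 108.8.
Producer surplus is the triangle above supply below P_s: (1/2)(44.4)(108.8 - 20) = 1971.36.

1971.36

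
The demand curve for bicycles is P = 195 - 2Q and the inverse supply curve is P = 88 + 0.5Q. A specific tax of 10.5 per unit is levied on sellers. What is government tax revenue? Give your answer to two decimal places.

Without the tax, 195 - 2Q = 88 + 0.5Q so Q* = 42.8 and P* = 109.4.
A tax on sellers shifts supply up by 10.5: 195 - 2Q = 88 + 0.5Q + 10.5, so Q_t = 38.6. Buyers pay P_b = 117.8; sellers receive P_s = P_b - 10.5 = 107.3.
Tax revenue = t x Q_t = 10.5 x 38.6 = 405.3.

405.30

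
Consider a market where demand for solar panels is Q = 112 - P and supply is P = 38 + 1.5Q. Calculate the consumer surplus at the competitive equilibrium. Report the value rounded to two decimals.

438.08

Rewriting demand in inverse form: P = 112 - Q.
Set 112 - Q = 38 + 1.5Q, which gives 74 = 2.5Q, so Q* = 29.6 and P* = 112 - (29.6) = 82.4.
Consumer surplus is the triangle under demand above P*: (1/2)(29.6)(112 - 82.4) = (1/2)(29.6)(29.6) = 438.08.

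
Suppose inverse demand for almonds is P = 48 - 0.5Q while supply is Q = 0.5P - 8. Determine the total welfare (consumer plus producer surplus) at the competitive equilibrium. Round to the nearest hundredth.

204.80

Rewriting supply in inverse form: P = 16 + 2Q.
Setting demand equal to supply, 32 = 2.5Q, so Q* = 12.8 and P* = 41.6.
CS = (1/2)(12.8)(6.4) = 40.96 and PS = (1/2)(12.8)(25.6) = 163.84, so total surplus = 204.8.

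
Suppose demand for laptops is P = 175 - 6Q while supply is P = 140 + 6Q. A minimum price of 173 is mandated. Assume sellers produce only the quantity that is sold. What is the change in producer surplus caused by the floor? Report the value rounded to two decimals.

Free-market equilibrium: 175 - 6Q = 140 + 6Q gives Q* = 2.9167, P* = 157.5.
At the floor price 173, quantity demanded is (175 - 173)/6 = 0.3333; demand is the short side, so Q = 0.3333 trades at P = 173.
PS goes from (1/2)(2.9167)(17.5) = 25.5208 to 10.6667 (computed as (173 - 140)(0.3333) - (1/2)(6)(0.3333)^2), a change of -14.8542.

-14.85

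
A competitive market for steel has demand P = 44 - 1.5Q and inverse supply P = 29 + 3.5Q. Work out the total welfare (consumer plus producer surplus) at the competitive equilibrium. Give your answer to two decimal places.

22.50

Set 44 - 1.5Q = 29 + 3.5Q, which gives 15 = 5Q, so Q* = 3 and P* = 44 - 1.5(3) = 39.5.
CS = (1/2)(3)(4.5) = 6.75 and PS = (1/2)(3)(10.5) = 15.75, so total surplus = 22.5.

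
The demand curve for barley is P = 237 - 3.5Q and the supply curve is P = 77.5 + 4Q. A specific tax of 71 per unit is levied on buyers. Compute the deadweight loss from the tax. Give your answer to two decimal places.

Pre-tax equilibrium: 237 - 3.5Q = 77.5 + 4Q gives Q* = 21.2667, P* = 162.5667.
With the tax, buyers' net willingness to pay falls by 71: (237 - 71) - 3.5Q = 77.5 + 4Q, so Q_t = 11.8. Buyers pay P_b = 195.7; sellers receive P_s = P_b - 71 = 124.7.
The welfare triangle lost has base Q* - Q_t = 9.4667 and height t = 71, so DWL = (1/2)(9.4667)(71) = 336.0667.

336.07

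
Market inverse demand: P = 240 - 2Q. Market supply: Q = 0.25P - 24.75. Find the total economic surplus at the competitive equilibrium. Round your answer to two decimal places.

Rewriting supply in inverse form: P = 99 + 4Q.
Equilibrium: 240 - 2Q = 99 + 4Q, so Q* = 23.5 and P* = 193.
Total surplus is the full triangle between the curves from 0 to Q*: (1/2)(23.5)(240 - 99) = 1656.75.

1656.75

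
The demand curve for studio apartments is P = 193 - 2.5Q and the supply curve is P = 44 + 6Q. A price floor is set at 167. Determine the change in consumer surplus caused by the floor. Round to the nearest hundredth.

-248.90

Free-market equilibrium: 193 - 2.5Q = 44 + 6Q gives Q* = 17.5294, P* = 149.1765.
At P = 167, buyers demand (193 - 167)/2.5 = 10.4 while sellers would supply more, so the quantity traded is 10.4 at price 167.
CS goes from (1/2)(17.5294)(43.8235) = 384.1003 to 135.2 (computed as (193 - 167)(10.4) - (1/2)(2.5)(10.4)^2), a change of -248.9003.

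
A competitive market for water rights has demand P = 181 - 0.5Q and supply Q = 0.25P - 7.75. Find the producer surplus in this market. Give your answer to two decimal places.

Rewriting supply in inverse form: P = 31 + 4Q.
Setting demand equal to supply, 150 = 4.5Q, so Q* = 33.3333 and P* = 164.3333.
The supply curve's price intercept is 31, so PS = (1/2)(Q*)(P* - 31) = (1/2)(33.3333)(133.3333) = 2222.2222.

2222.22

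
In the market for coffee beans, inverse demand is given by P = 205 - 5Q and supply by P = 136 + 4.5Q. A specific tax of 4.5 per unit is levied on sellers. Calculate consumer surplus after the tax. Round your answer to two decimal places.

Pre-tax equilibrium: 205 - 5Q = 136 + 4.5Q gives Q* = 7.2632, P* = 168.6842.
A tax on sellers shifts supply up by 4.5: 205 - 5Q = 136 + 4.5Q + 4.5, so Q_t = 6.7895. Buyers pay P_b = 171.0526; sellers receive P_s = P_b - 4.5 = 166.5526.
Consumer surplus is the triangle under demand above P_b: (1/2)(6.7895)(205 - 171.0526) = 115.2424.

115.24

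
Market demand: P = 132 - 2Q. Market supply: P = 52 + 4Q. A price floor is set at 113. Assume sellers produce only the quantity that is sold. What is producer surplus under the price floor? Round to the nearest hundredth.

Free-market equilibrium: 132 - 2Q = 52 + 4Q gives Q* = 13.3333, P* = 105.3333.
At the floor price 113, quantity demanded is (132 - 113)/2 = 9.5; demand is the short side, so Q = 9.5 trades at P = 113.
The supply price at Q = 9.5 is 90. PS is the trapezoid between 113 and supply over [0, 9.5]: (1/2)[(113 - 52) + (113 - 90)](9.5) = 399.

399.00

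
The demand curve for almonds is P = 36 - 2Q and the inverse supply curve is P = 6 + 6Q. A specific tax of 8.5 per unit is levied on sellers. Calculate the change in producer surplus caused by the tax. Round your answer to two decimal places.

Pre-tax equilibrium: 36 - 2Q = 6 + 6Q gives Q* = 3.75, P* = 28.5.
With the tax, sellers need 8.5 more per unit: 36 - 2Q = 6 + 6Q + 8.5, so Q_t = 2.6875. Buyers pay P_b = 30.625; sellers receive P_s = P_b - 8.5 = 22.125.
Producers lose the trapezoid between P_s and P* out to Q_t plus the triangle from Q_t to Q*: change in PS = 21.668 - 42.1875 = -20.5195.

-20.52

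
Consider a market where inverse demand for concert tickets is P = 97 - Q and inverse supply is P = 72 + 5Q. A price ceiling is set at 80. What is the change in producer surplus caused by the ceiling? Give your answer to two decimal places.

Free-market equilibrium: 97 - Q = 72 + 5Q gives Q* = 4.1667, P* = 92.8333.
At P = 80, sellers supply (80 - 72)/5 = 1.6 while buyers want more, so the quantity traded is 1.6 at price 80.
PS goes from (1/2)(4.1667)(20.8333) = 43.4028 to 6.4 (computed as (80 - 72)(1.6) - (1/2)(5)(1.6)^2), a change of -37.0028.

-37.00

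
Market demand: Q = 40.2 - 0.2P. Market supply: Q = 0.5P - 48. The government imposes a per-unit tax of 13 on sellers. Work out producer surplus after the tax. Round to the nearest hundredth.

172.73

Rewriting demand in inverse form: P = 201 - 5Q.
Rewriting supply in inverse form: P = 96 + 2Q.
Pre-tax equilibrium: 201 - 5Q = 96 + 2Q gives Q* = 15, P* = 126.
With the tax, sellers need 13 more per unit: 201 - 5Q = 96 + 2Q + 13, so Q_t = 13.1429. Buyers pay P_b = 135.2857; sellers receive P_s = P_b - 13 = 122.2857.
PS = (1/2)(Q_t)(P_s - 96) = (1/2)(13.1429)(26.2857) = 172.7347.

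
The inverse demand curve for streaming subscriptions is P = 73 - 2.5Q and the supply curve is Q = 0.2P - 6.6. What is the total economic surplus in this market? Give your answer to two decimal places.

106.67

Rewriting supply in inverse form: P = 33 + 5Q.
Set 73 - 2.5Q = 33 + 5Q, which gives 40 = 7.5Q, so Q* = 5.3333 and P* = 73 - 2.5(5.3333) = 59.6667.
CS = (1/2)(5.3333)(13.3333) = 35.5556 and PS = (1/2)(5.3333)(26.6667) = 71.1111, so total surplus = 106.6667.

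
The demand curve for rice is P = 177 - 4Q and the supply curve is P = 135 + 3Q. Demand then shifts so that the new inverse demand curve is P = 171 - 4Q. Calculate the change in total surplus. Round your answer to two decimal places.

-33.43

Initial equilibrium: Q_0 = 6, P_0 = 153; CS_0 = (1/2)(6)(24) = 72, PS_0 = (1/2)(6)(18) = 54.
New equilibrium: 171 - 4Q = 135 + 3Q gives Q_1 = 5.1429, P_1 = 150.4286; CS_1 = 52.898, PS_1 = 39.6735.
Change in total surplus = (52.898 + 39.6735) - (72 + 54) = -33.4286.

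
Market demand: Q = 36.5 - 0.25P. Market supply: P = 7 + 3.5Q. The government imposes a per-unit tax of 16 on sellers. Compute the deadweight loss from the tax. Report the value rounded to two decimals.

17.07

Rewriting demand in inverse form: P = 146 - 4Q.
Pre-tax equilibrium: 146 - 4Q = 7 + 3.5Q gives Q* = 18.5333, P* = 71.8667.
A tax on sellers shifts supply up by 16: 146 - 4Q = 7 + 3.5Q + 16, so Q_t = 16.4. Buyers pay P_b = 80.4; sellers receive P_s = P_b - 16 = 64.4.
The welfare triangle lost has base Q* - Q_t = 2.1333 and height t = 16, so DWL = (1/2)(2.1333)(16) = 17.0667.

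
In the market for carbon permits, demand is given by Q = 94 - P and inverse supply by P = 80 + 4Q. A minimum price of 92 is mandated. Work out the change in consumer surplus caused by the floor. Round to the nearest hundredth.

-1.92

Rewriting demand in inverse form: P = 94 - Q.
Without the control, 94 - Q = 80 + 4Q so Q* = 2.8 and P* = 91.2.
At the floor price 92, quantity demanded is (94 - 92)/1 = 2; demand is the short side, so Q = 2 trades at P = 92.
CS goes from (1/2)(2.8)(2.8) = 3.92 to 2 (computed as (94 - 92)(2) - (1/2)(1)(2)^2), a change of -1.92.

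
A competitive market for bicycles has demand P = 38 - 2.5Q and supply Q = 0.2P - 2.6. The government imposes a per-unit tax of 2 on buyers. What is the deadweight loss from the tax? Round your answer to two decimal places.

0.27

Rewriting supply in inverse form: P = 13 + 5Q.
Pre-tax equilibrium: 38 - 2.5Q = 13 + 5Q gives Q* = 3.3333, P* = 29.6667.
With the tax, buyers' net willingness to pay falls by 2: (38 - 2) - 2.5Q = 13 + 5Q, so Q_t = 3.0667. Buyers pay P_b = 30.3333; sellers receive P_s = P_b - 2 = 28.3333.
The welfare triangle lost has base Q* - Q_t = 0.2667 and height t = 2, so DWL = (1/2)(0.2667)(2) = 0.2667.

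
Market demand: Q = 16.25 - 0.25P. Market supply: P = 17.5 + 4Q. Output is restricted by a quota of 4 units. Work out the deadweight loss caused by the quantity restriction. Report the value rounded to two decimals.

15.02

Rewriting demand in inverse form: P = 65 - 4Q.
Unrestricted equilibrium: Q* = (65 - 17.5)/(4 + 4) = 5.9375.
At Q = 4 the demand price is 65 - 4(4) = 49 and the supply price is 17.5 + 4(4) = 33.5.
Deadweight loss is the triangle between the curves from 4 to 5.9375: (1/2)(49 - 33.5)(5.9375 - 4) = 15.0156.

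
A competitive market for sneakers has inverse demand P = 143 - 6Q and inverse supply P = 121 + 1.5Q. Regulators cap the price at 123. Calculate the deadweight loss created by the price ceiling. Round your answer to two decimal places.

Without the control, 143 - 6Q = 121 + 1.5Q so Q* = 2.9333 and P* = 125.4.
At P = 123, sellers supply (123 - 121)/1.5 = 1.3333 while buyers want more, so the quantity traded is 1.3333 at price 123.
At Q = 1.3333 the demand price is 135 and the supply price is 123. Deadweight loss is the triangle between the curves from 1.3333 to 2.9333: (1/2)(135 - 123)(2.9333 - 1.3333) = 9.6.

9.60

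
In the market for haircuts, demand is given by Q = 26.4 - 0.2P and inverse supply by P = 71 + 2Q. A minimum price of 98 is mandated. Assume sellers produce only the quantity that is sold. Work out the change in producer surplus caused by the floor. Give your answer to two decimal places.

Rewriting demand in inverse form: P = 132 - 5Q.
Without the control, 132 - 5Q = 71 + 2Q so Q* = 8.7143 and P* = 88.4286.
At the floor price 98, quantity demanded is (132 - 98)/5 = 6.8; demand is the short side, so Q = 6.8 trades at P = 98.
PS goes from (1/2)(8.7143)(17.4286) = 75.9388 to 137.36 (computed as (98 - 71)(6.8) - (1/2)(2)(6.8)^2), a change of 61.4212.

61.42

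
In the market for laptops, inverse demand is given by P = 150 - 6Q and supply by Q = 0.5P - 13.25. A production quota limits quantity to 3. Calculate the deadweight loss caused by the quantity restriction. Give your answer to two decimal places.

Rewriting supply in inverse form: P = 26.5 + 2Q.
Unrestricted equilibrium: Q* = (150 - 26.5)/(6 + 2) = 15.4375.
At Q = 3 the demand price is 150 - 6(3) = 132 and the supply price is 26.5 + 2(3) = 32.5.
Deadweight loss is the triangle between the curves from 3 to 15.4375: (1/2)(132 - 32.5)(15.4375 - 3) = 618.7656.

618.77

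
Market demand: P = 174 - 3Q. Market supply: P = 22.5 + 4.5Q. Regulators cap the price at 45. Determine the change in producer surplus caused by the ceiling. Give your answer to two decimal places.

Without the control, 174 - 3Q = 22.5 + 4.5Q so Q* = 20.2 and P* = 113.4.
At the ceiling price 45, quantity supplied is (45 - 22.5)/4.5 = 5; supply is the short side, so Q = 5 trades at P = 45.
PS goes from (1/2)(20.2)(90.9) = 918.09 to 56.25 (computed as (45 - 22.5)(5) - (1/2)(4.5)(5)^2), a change of -861.84.

-861.84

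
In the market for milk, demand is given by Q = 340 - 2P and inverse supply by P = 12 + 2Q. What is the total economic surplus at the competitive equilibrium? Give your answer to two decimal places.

4992.80

Rewriting demand in inverse form: P = 170 - 0.5Q.
Setting demand equal to supply, 158 = 2.5Q, so Q* = 63.2 and P* = 138.4.
Total surplus is the full triangle between the curves from 0 to Q*: (1/2)(63.2)(170 - 12) = 4992.8.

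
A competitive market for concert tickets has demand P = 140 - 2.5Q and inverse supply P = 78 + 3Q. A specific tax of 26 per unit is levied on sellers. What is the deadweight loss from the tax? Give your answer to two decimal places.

Pre-tax equilibrium: 140 - 2.5Q = 78 + 3Q gives Q* = 11.2727, P* = 111.8182.
A tax on sellers shifts supply up by 26: 140 - 2.5Q = 78 + 3Q + 26, so Q_t = 6.5455. Buyers pay P_b = 123.6364; sellers receive P_s = P_b - 26 = 97.6364.
The welfare triangle lost has base Q* - Q_t = 4.7273 and height t = 26, so DWL = (1/2)(4.7273)(26) = 61.4545.

61.45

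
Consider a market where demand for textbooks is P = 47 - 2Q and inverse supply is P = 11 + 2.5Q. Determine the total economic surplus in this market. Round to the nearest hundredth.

144.00

Set 47 - 2Q = 11 + 2.5Q, which gives 36 = 4.5Q, so Q* = 8 and P* = 47 - 2(8) = 31.
CS = (1/2)(8)(16) = 64 and PS = (1/2)(8)(20) = 80, so total surplus = 144.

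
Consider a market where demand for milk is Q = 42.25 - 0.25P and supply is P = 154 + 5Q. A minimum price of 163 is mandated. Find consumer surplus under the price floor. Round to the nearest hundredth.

Rewriting demand in inverse form: P = 169 - 4Q.
Without the control, 169 - 4Q = 154 + 5Q so Q* = 1.6667 and P* = 162.3333.
At P = 163, buyers demand (169 - 163)/4 = 1.5 while sellers would supply more, so the quantity traded is 1.5 at price 163.
CS is the triangle under demand above 163: (1/2)(1.5)(169 - 163) = 4.5.

4.50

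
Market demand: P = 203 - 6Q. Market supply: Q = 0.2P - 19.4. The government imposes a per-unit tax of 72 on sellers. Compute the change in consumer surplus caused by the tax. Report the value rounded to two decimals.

Rewriting supply in inverse form: P = 97 + 5Q.
Pre-tax equilibrium: 203 - 6Q = 97 + 5Q gives Q* = 9.6364, P* = 145.1818.
A tax on sellers shifts supply up by 72: 203 - 6Q = 97 + 5Q + 72, so Q_t = 3.0909. Buyers pay P_b = 184.4545; sellers receive P_s = P_b - 72 = 112.4545.
CS falls from (1/2)(9.6364)(57.8182) = 278.5785 to (1/2)(3.0909)(18.5455) = 28.6612, a change of -249.9174.

-249.92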